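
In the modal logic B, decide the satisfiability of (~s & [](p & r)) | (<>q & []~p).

1. (~s & [](p & r)) | (<>q & []~p), w0
2. <>q & []~p, w0   [|-rule on 1 (branches; this branch)]
3. <>q, w0   [&-rule on 2]
4. []~p, w0   [&-rule on 2]
5. ~p, w0   [[]-rule on 4 via w0Rw0]
6. q, w1   [<>-rule on 3: fresh world w1, w0Rw1]
7. ~p, w1   [[]-rule on 4 via w0Rw1]
Accessibility: w0Rw0, w0Rw1, w1Rw0, w1Rw1

Satisfiable (open branch found)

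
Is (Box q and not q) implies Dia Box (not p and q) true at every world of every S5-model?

Valid in S5

Tableau for the negation not ((Box q and not q) implies Dia Box (not p and q)):
1. not ((Box q and not q) implies Dia Box (not p and q)), w0
2. Box q and not q, w0
3. not Dia Box (not p and q), w0
4. Box q, w0
5. not q, w0
6. not Box (not p and q), w0
7. q, w0
Accessibility: w0Rw0
Branch closes: q and not q both at w0.
Every branch of the negation's tableau closes; the branch above is one of them.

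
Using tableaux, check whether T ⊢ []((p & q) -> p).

Tableau for the negation ~[]((p & q) -> p):
1. ~[]((p & q) -> p), w0
2. ~((p & q) -> p), w1
3. p & q, w1
4. ~p, w1
5. p, w1
6. q, w1
Accessibility: w0Rw0, w0Rw1, w1Rw1
Branch closes: p and ~p both at w1.
All branches of the negation close; one closing branch shown above.

Valid in T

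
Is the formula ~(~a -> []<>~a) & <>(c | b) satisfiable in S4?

Satisfiable (open branch found)

1. ~(~a -> []<>~a) & <>(c | b), 0
2. ~(~a -> []<>~a), 0   [&-rule on 1]
3. <>(c | b), 0   [&-rule on 1]
4. ~a, 0   [~->-rule on 2]
5. ~[]<>~a, 0   [~->-rule on 2]
6. c | b, 1   [<>-rule on 3: fresh world 1, 0R1]
7. b, 1   [|-rule on 6 (branches; this branch)]
8. ~<>~a, 2   [~[]-rule on 5: fresh world 2, 0R2]
9. a, 2   [~<>-rule on 8 via 2R2]
Accessibility: 0R0, 0R1, 0R2, 1R1, 2R2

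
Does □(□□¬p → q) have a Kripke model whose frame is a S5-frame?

1. □(□□¬p → q), u
2. □□¬p → q, u
3. q, u
Accessibility: uRu

Yes, satisfiable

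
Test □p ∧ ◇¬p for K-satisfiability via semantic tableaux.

1. □p ∧ ◇¬p, 0
2. □p, 0
3. ◇¬p, 0
4. ¬p, 1
5. p, 1
Accessibility: 0R1
Branch closes: p and ¬p both at 1.
All branches of the tableau close; one closing branch shown above.

Unsatisfiable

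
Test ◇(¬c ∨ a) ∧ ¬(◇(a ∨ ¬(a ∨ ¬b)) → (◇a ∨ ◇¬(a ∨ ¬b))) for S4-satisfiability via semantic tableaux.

1. ◇(¬c ∨ a) ∧ ¬(◇(a ∨ ¬(a ∨ ¬b)) → (◇a ∨ ◇¬(a ∨ ¬b))), u
2. ◇(¬c ∨ a), u
3. ¬(◇(a ∨ ¬(a ∨ ¬b)) → (◇a ∨ ◇¬(a ∨ ¬b))), u
4. ◇(a ∨ ¬(a ∨ ¬b)), u
5. ¬(◇a ∨ ◇¬(a ∨ ¬b)), u
6. ¬◇a, u
7. ¬◇¬(a ∨ ¬b), u
8. ¬a, u
9. a ∨ ¬b, u
10. ¬b, u
11. ¬c ∨ a, v
12. ¬a, v
13. a ∨ ¬b, v
14. ¬c, v
15. ¬b, v
16. a ∨ ¬(a ∨ ¬b), w
17. ¬a, w
18. a ∨ ¬b, w
19. ¬(a ∨ ¬b), w
20. b, w
21. ¬b, w
Accessibility: uRu, uRv, uRw, vRv, wRw
Branch closes: b and ¬b both at w.
All branches of the tableau close; one closing branch shown above.

No, unsatisfiable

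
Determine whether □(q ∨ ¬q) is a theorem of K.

Yes, valid

Tableau for the negation ¬□(q ∨ ¬q):
1. ¬□(q ∨ ¬q), 0
2. ¬(q ∨ ¬q), 1
3. ¬q, 1
4. q, 1
Accessibility: 0R1
Branch closes: q and ¬q both at 1.
Every branch of the negation's tableau closes; the branch above is one of them.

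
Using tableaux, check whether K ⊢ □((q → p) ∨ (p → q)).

Yes, valid

Tableau for the negation ¬□((q → p) ∨ (p → q)):
1. ¬□((q → p) ∨ (p → q)), w0
2. ¬((q → p) ∨ (p → q)), w1
3. ¬(q → p), w1
4. ¬(p → q), w1
5. q, w1
6. ¬p, w1
7. p, w1
8. ¬q, w1
Accessibility: w0Rw1
Branch closes: p and ¬p both at w1.
All branches of the negation close; one closing branch shown above.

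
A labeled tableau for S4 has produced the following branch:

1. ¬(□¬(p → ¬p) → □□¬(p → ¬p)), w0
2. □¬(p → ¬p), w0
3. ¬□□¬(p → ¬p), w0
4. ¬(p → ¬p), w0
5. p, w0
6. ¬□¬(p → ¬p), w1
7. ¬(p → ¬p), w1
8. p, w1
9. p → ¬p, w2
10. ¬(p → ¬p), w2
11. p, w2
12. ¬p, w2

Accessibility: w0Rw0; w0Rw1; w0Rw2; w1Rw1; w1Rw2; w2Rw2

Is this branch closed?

Both p and ¬p appear at w2.

Yes, closed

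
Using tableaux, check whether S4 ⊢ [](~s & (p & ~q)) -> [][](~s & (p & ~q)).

Tableau for the negation ~([](~s & (p & ~q)) -> [][](~s & (p & ~q))):
1. ~([](~s & (p & ~q)) -> [][](~s & (p & ~q))), u
2. [](~s & (p & ~q)), u
3. ~[][](~s & (p & ~q)), u
4. ~s & (p & ~q), u
5. ~s, u
6. p & ~q, u
7. p, u
8. ~q, u
9. ~[](~s & (p & ~q)), v
10. ~s & (p & ~q), v
11. ~s, v
12. p & ~q, v
13. p, v
14. ~q, v
15. ~(~s & (p & ~q)), w
16. ~s & (p & ~q), w
17. ~s, w
18. p & ~q, w
19. p, w
20. ~q, w
21. ~(p & ~q), w
22. q, w
Accessibility: uRu, uRv, uRw, vRv, vRw, wRw
Branch closes: q and ~q both at w.
Every branch of the negation's tableau closes; the branch above is one of them.

Valid in S4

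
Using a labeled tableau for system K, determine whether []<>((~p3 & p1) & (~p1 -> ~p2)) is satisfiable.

1. []<>((~p3 & p1) & (~p1 -> ~p2)), u

Satisfiable (open branch found)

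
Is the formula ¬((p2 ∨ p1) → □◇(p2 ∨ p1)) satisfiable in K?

Satisfiable (open branch found)

1. ¬((p2 ∨ p1) → □◇(p2 ∨ p1)), u
2. p2 ∨ p1, u
3. ¬□◇(p2 ∨ p1), u
4. p1, u
5. ¬◇(p2 ∨ p1), v
Accessibility: uRv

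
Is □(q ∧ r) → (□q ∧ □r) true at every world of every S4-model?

Tableau for the negation ¬(□(q ∧ r) → (□q ∧ □r)):
1. ¬(□(q ∧ r) → (□q ∧ □r)), u
2. □(q ∧ r), u
3. ¬(□q ∧ □r), u
4. q ∧ r, u
5. q, u
6. r, u
7. ¬□r, u
8. ¬r, v
9. q ∧ r, v
10. q, v
11. r, v
Accessibility: uRu, uRv, vRv
Branch closes: r and ¬r both at v.
Every branch of the negation's tableau closes; the branch above is one of them.

Yes, valid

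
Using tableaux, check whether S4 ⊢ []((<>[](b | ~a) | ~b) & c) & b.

Invalid (countermodel exists)

Tableau for the negation ~([]((<>[](b | ~a) | ~b) & c) & b):
1. ~([]((<>[](b | ~a) | ~b) & c) & b), w0
2. ~b, w0   [~&-rule on 1 (branches; this branch)]
Accessibility: w0Rw0
The negation has an open branch (countermodel exists).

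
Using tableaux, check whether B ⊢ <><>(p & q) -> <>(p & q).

No, not valid

Tableau for the negation ~(<><>(p & q) -> <>(p & q)):
1. ~(<><>(p & q) -> <>(p & q)), w0
2. <><>(p & q), w0
3. ~<>(p & q), w0
4. ~(p & q), w0
5. ~q, w0
6. <>(p & q), w1
7. ~(p & q), w1
8. ~q, w1
9. p & q, w2
10. p, w2
11. q, w2
Accessibility: w0Rw0, w0Rw1, w1Rw0, w1Rw1, w1Rw2, w2Rw1, w2Rw2
The negation has an open branch (countermodel exists).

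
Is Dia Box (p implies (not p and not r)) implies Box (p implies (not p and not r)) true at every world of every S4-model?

No, not valid

Tableau for the negation not (Dia Box (p implies (not p and not r)) implies Box (p implies (not p and not r))):
1. not (Dia Box (p implies (not p and not r)) implies Box (p implies (not p and not r))), w0
2. Dia Box (p implies (not p and not r)), w0   [neg-implies-rule on 1]
3. not Box (p implies (not p and not r)), w0   [neg-implies-rule on 1]
4. Box (p implies (not p and not r)), w1   [Dia-rule on 2: fresh world w1, w0Rw1]
5. p implies (not p and not r), w1   [Box-rule on 4 via w1Rw1]
6. not p and not r, w1   [implies-rule on 5 (branches; this branch)]
7. not p, w1   [and-rule on 6]
8. not r, w1   [and-rule on 6]
9. not (p implies (not p and not r)), w2   [neg-Box-rule on 3: fresh world w2, w0Rw2]
10. p, w2   [neg-implies-rule on 9]
11. not (not p and not r), w2   [neg-implies-rule on 9]
12. r, w2   [neg-and-rule on 11 (branches; this branch)]
Accessibility: w0Rw0, w0Rw1, w0Rw2, w1Rw1, w2Rw2
The negation has an open branch (countermodel exists).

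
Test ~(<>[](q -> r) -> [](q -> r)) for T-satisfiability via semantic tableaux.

Satisfiable (open branch found)

1. ~(<>[](q -> r) -> [](q -> r)), w0
2. <>[](q -> r), w0
3. ~[](q -> r), w0
4. [](q -> r), w1
5. q -> r, w1
6. r, w1
7. ~(q -> r), w2
8. q, w2
9. ~r, w2
Accessibility: w0Rw0, w0Rw1, w0Rw2, w1Rw1, w2Rw2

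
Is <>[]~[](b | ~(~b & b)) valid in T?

No, not valid

Tableau for the negation ~<>[]~[](b | ~(~b & b)):
1. ~<>[]~[](b | ~(~b & b)), w0
2. ~[]~[](b | ~(~b & b)), w0
3. [](b | ~(~b & b)), w1
4. ~[]~[](b | ~(~b & b)), w1
5. b | ~(~b & b), w1
6. ~(~b & b), w1
7. ~b, w1
8. [](b | ~(~b & b)), w2
9. b | ~(~b & b), w2
10. ~(~b & b), w2
11. ~b, w2
Accessibility: w0Rw0, w0Rw1, w1Rw1, w1Rw2, w2Rw2
The negation has an open branch (countermodel exists).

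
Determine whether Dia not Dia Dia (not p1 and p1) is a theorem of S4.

Tableau for the negation not Dia not Dia Dia (not p1 and p1):
1. not Dia not Dia Dia (not p1 and p1), w0
2. Dia Dia (not p1 and p1), w0
3. Dia (not p1 and p1), w1
4. Dia Dia (not p1 and p1), w1
5. not p1 and p1, w2
6. not p1, w2
7. p1, w2
Accessibility: w0Rw0, w0Rw1, w0Rw2, w1Rw1, w1Rw2, w2Rw2
Branch closes: p1 and not p1 both at w2.
Every branch of the negation's tableau closes; the branch above is one of them.

Valid in S4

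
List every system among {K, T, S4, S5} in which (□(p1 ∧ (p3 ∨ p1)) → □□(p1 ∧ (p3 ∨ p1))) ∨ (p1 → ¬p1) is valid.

S4, S5

S4-tableau for the negation ¬((□(p1 ∧ (p3 ∨ p1)) → □□(p1 ∧ (p3 ∨ p1))) ∨ (p1 → ¬p1)):
1. ¬((□(p1 ∧ (p3 ∨ p1)) → □□(p1 ∧ (p3 ∨ p1))) ∨ (p1 → ¬p1)), u
2. ¬(□(p1 ∧ (p3 ∨ p1)) → □□(p1 ∧ (p3 ∨ p1))), u   [¬∨-rule on 1]
3. ¬(p1 → ¬p1), u   [¬∨-rule on 1]
4. □(p1 ∧ (p3 ∨ p1)), u   [¬→-rule on 2]
5. ¬□□(p1 ∧ (p3 ∨ p1)), u   [¬→-rule on 2]
6. p1, u   [¬→-rule on 3]
7. p1 ∧ (p3 ∨ p1), u   [□-rule on 4 via uRu]
8. p3 ∨ p1, u   [∧-rule on 7]
9. ¬□(p1 ∧ (p3 ∨ p1)), v   [¬□-rule on 5: fresh world v, uRv]
10. p1 ∧ (p3 ∨ p1), v   [□-rule on 4 via uRv]
11. p1, v   [∧-rule on 10]
12. p3 ∨ p1, v   [∧-rule on 10]
13. ¬(p1 ∧ (p3 ∨ p1)), w   [¬□-rule on 9: fresh world w, vRw]
14. p1 ∧ (p3 ∨ p1), w   [□-rule on 4 via uRw]
15. p1, w   [∧-rule on 14]
16. p3 ∨ p1, w   [∧-rule on 14]
17. ¬(p3 ∨ p1), w   [¬∧-rule on 13 (branches; this branch)]
18. ¬p3, w   [¬∨-rule on 17]
19. ¬p1, w   [¬∨-rule on 17]
Accessibility: uRu, uRv, uRw, vRv, vRw, wRw
Branch closes: p1 and ¬p1 both at w.
Every branch closes (one shown): valid in S4, hence also in S5 (every theorem of S4 is a theorem of S5).
T-tableau for the negation ¬((□(p1 ∧ (p3 ∨ p1)) → □□(p1 ∧ (p3 ∨ p1))) ∨ (p1 → ¬p1)):
1. ¬((□(p1 ∧ (p3 ∨ p1)) → □□(p1 ∧ (p3 ∨ p1))) ∨ (p1 → ¬p1)), u
2. ¬(□(p1 ∧ (p3 ∨ p1)) → □□(p1 ∧ (p3 ∨ p1))), u   [¬∨-rule on 1]
3. ¬(p1 → ¬p1), u   [¬∨-rule on 1]
4. □(p1 ∧ (p3 ∨ p1)), u   [¬→-rule on 2]
5. ¬□□(p1 ∧ (p3 ∨ p1)), u   [¬→-rule on 2]
6. p1, u   [¬→-rule on 3]
7. p1 ∧ (p3 ∨ p1), u   [□-rule on 4 via uRu]
8. p3 ∨ p1, u   [∧-rule on 7]
9. ¬□(p1 ∧ (p3 ∨ p1)), v   [¬□-rule on 5: fresh world v, uRv]
10. p1 ∧ (p3 ∨ p1), v   [□-rule on 4 via uRv]
11. p1, v   [∧-rule on 10]
12. p3 ∨ p1, v   [∧-rule on 10]
13. ¬(p1 ∧ (p3 ∨ p1)), w   [¬□-rule on 9: fresh world w, vRw]
14. ¬(p3 ∨ p1), w   [¬∧-rule on 13 (branches; this branch)]
15. ¬p3, w   [¬∨-rule on 14]
16. ¬p1, w   [¬∨-rule on 14]
Accessibility: uRu, uRv, vRv, vRw, wRw
Complete open branch: countermodel on a T-frame, so not valid in T, nor in K (the same frame is also a K-frame).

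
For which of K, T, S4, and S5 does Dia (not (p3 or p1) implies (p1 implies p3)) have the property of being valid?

T-tableau for the negation not Dia (not (p3 or p1) implies (p1 implies p3)):
1. not Dia (not (p3 or p1) implies (p1 implies p3)), 0
2. not (not (p3 or p1) implies (p1 implies p3)), 0
3. not (p3 or p1), 0
4. not (p1 implies p3), 0
5. not p3, 0
6. not p1, 0
7. p1, 0
Accessibility: 0R0
Branch closes: p1 and not p1 both at 0.
Every branch closes (one shown): valid in T, hence also in S4, S5 (every theorem of T is a theorem of S4 and S5).
K-tableau for the negation not Dia (not (p3 or p1) implies (p1 implies p3)):
1. not Dia (not (p3 or p1) implies (p1 implies p3)), 0
Complete open branch: countermodel on a K-frame, so not valid in K.

T, S4, S5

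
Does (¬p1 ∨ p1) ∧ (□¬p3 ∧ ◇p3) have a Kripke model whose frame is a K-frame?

1. (¬p1 ∨ p1) ∧ (□¬p3 ∧ ◇p3), u
2. ¬p1 ∨ p1, u   [∧-rule on 1]
3. □¬p3 ∧ ◇p3, u   [∧-rule on 1]
4. □¬p3, u   [∧-rule on 3]
5. ◇p3, u   [∧-rule on 3]
6. p1, u   [∨-rule on 2 (branches; this branch)]
7. p3, v   [◇-rule on 5: fresh world v, uRv]
8. ¬p3, v   [□-rule on 4 via uRv]
Accessibility: uRv
Branch closes: p3 and ¬p3 both at v.
Every branch closes; the branch above is one of them.

Unsatisfiable (every branch closes)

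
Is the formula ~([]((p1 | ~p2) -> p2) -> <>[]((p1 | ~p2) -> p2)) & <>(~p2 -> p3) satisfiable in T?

No, unsatisfiable

1. ~([]((p1 | ~p2) -> p2) -> <>[]((p1 | ~p2) -> p2)) & <>(~p2 -> p3), w0
2. ~([]((p1 | ~p2) -> p2) -> <>[]((p1 | ~p2) -> p2)), w0
3. <>(~p2 -> p3), w0
4. []((p1 | ~p2) -> p2), w0
5. ~<>[]((p1 | ~p2) -> p2), w0
6. (p1 | ~p2) -> p2, w0
7. ~[]((p1 | ~p2) -> p2), w0
8. ~(p1 | ~p2), w0
9. ~p1, w0
10. p2, w0
11. ~p2 -> p3, w1
12. (p1 | ~p2) -> p2, w1
13. ~[]((p1 | ~p2) -> p2), w1
14. p3, w1
15. ~(p1 | ~p2), w1
16. ~p1, w1
17. p2, w1
18. ~((p1 | ~p2) -> p2), w2
19. p1 | ~p2, w2
20. ~p2, w2
21. (p1 | ~p2) -> p2, w2
22. ~[]((p1 | ~p2) -> p2), w2
23. ~(p1 | ~p2), w2
24. ~p1, w2
25. p2, w2
Accessibility: w0Rw0, w0Rw1, w0Rw2, w1Rw1, w2Rw2
Branch closes: p2 and ~p2 both at w2.
All branches of the tableau close; one closing branch shown above.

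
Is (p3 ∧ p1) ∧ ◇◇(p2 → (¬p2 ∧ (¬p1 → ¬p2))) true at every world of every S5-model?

Not valid

Tableau for the negation ¬((p3 ∧ p1) ∧ ◇◇(p2 → (¬p2 ∧ (¬p1 → ¬p2)))):
1. ¬((p3 ∧ p1) ∧ ◇◇(p2 → (¬p2 ∧ (¬p1 → ¬p2)))), u
2. ¬◇◇(p2 → (¬p2 ∧ (¬p1 → ¬p2))), u
3. ¬◇(p2 → (¬p2 ∧ (¬p1 → ¬p2))), u
4. ¬(p2 → (¬p2 ∧ (¬p1 → ¬p2))), u
5. p2, u
6. ¬(¬p2 ∧ (¬p1 → ¬p2)), u
7. ¬(¬p1 → ¬p2), u
8. ¬p1, u
Accessibility: uRu
The negation has an open branch (countermodel exists).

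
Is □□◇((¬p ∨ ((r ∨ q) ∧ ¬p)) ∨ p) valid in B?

Valid in B

Tableau for the negation ¬□□◇((¬p ∨ ((r ∨ q) ∧ ¬p)) ∨ p):
1. ¬□□◇((¬p ∨ ((r ∨ q) ∧ ¬p)) ∨ p), w0
2. ¬□◇((¬p ∨ ((r ∨ q) ∧ ¬p)) ∨ p), w1
3. ¬◇((¬p ∨ ((r ∨ q) ∧ ¬p)) ∨ p), w2
4. ¬((¬p ∨ ((r ∨ q) ∧ ¬p)) ∨ p), w1
5. ¬(¬p ∨ ((r ∨ q) ∧ ¬p)), w1
6. ¬p, w1
7. p, w1
8. ¬((r ∨ q) ∧ ¬p), w1
Accessibility: w0Rw0, w0Rw1, w1Rw0, w1Rw1, w1Rw2, w2Rw1, w2Rw2
Branch closes: p and ¬p both at w1.
All branches of the negation close; one closing branch shown above.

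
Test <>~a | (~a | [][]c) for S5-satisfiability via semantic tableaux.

Satisfiable

1. <>~a | (~a | [][]c), w0
2. ~a | [][]c, w0
3. [][]c, w0
4. []c, w0
5. c, w0
Accessibility: w0Rw0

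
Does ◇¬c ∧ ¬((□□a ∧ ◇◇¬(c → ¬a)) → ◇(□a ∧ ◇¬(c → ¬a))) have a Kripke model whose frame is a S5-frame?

1. ◇¬c ∧ ¬((□□a ∧ ◇◇¬(c → ¬a)) → ◇(□a ∧ ◇¬(c → ¬a))), u
2. ◇¬c, u
3. ¬((□□a ∧ ◇◇¬(c → ¬a)) → ◇(□a ∧ ◇¬(c → ¬a))), u
4. □□a ∧ ◇◇¬(c → ¬a), u
5. ¬◇(□a ∧ ◇¬(c → ¬a)), u
6. □□a, u
7. ◇◇¬(c → ¬a), u
8. ¬(□a ∧ ◇¬(c → ¬a)), u
9. □a, u
10. a, u
11. ¬◇¬(c → ¬a), u
12. c → ¬a, u
13. ¬c, u
14. ¬c, v
15. ¬(□a ∧ ◇¬(c → ¬a)), v
16. □a, v
17. a, v
18. c → ¬a, v
19. ¬◇¬(c → ¬a), v
20. ◇¬(c → ¬a), w
21. ¬(□a ∧ ◇¬(c → ¬a)), w
22. □a, w
23. a, w
24. c → ¬a, w
25. ¬◇¬(c → ¬a), w
26. ¬c, w
27. ¬(c → ¬a), x
28. c, x
29. a, x
30. ¬(□a ∧ ◇¬(c → ¬a)), x
31. □a, x
32. c → ¬a, x
33. ¬◇¬(c → ¬a), x
34. ¬a, x
Accessibility: uRu, uRv, uRw, uRx, vRu, vRv, vRw, vRx, wRu, wRv, wRw, wRx, xRu, xRv, xRw, xRx
Branch closes: a and ¬a both at x.
(One branch shown.) All branches close.

Unsatisfiable (every branch closes)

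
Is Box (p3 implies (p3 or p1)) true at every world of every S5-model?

Valid

Tableau for the negation not Box (p3 implies (p3 or p1)):
1. not Box (p3 implies (p3 or p1)), u
2. not (p3 implies (p3 or p1)), v
3. p3, v
4. not (p3 or p1), v
5. not p3, v
6. not p1, v
Accessibility: uRu, uRv, vRu, vRv
Branch closes: p3 and not p3 both at v.
Every branch of the negation's tableau closes; the branch above is one of them.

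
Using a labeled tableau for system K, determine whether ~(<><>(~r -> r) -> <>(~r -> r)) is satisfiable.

1. ~(<><>(~r -> r) -> <>(~r -> r)), w0
2. <><>(~r -> r), w0
3. ~<>(~r -> r), w0
4. <>(~r -> r), w1
5. ~(~r -> r), w1
6. ~r, w1
7. ~r -> r, w2
8. r, w2
Accessibility: w0Rw1, w1Rw2

Yes, satisfiable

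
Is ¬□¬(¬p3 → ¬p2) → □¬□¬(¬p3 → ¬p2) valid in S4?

Invalid (countermodel exists)

Tableau for the negation ¬(¬□¬(¬p3 → ¬p2) → □¬□¬(¬p3 → ¬p2)):
1. ¬(¬□¬(¬p3 → ¬p2) → □¬□¬(¬p3 → ¬p2)), w0
2. ¬□¬(¬p3 → ¬p2), w0   [¬→-rule on 1]
3. ¬□¬□¬(¬p3 → ¬p2), w0   [¬→-rule on 1]
4. ¬p3 → ¬p2, w1   [¬□-rule on 2: fresh world w1, w0Rw1]
5. ¬p2, w1   [→-rule on 4 (branches; this branch)]
6. □¬(¬p3 → ¬p2), w2   [¬□-rule on 3: fresh world w2, w0Rw2]
7. ¬(¬p3 → ¬p2), w2   [□-rule on 6 via w2Rw2]
8. ¬p3, w2   [¬→-rule on 7]
9. p2, w2   [¬→-rule on 7]
Accessibility: w0Rw0, w0Rw1, w0Rw2, w1Rw1, w2Rw2
The negation has an open branch (countermodel exists).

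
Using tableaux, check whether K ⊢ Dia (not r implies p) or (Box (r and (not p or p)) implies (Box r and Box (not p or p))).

Yes, valid

Tableau for the negation not (Dia (not r implies p) or (Box (r and (not p or p)) implies (Box r and Box (not p or p)))):
1. not (Dia (not r implies p) or (Box (r and (not p or p)) implies (Box r and Box (not p or p)))), 0
2. not Dia (not r implies p), 0
3. not (Box (r and (not p or p)) implies (Box r and Box (not p or p))), 0
4. Box (r and (not p or p)), 0
5. not (Box r and Box (not p or p)), 0
6. not Box r, 0
7. not r, 1
8. not (not r implies p), 1
9. not p, 1
10. r and (not p or p), 1
11. r, 1
12. not p or p, 1
Accessibility: 0R1
Branch closes: r and not r both at 1.
All branches of the negation close; one closing branch shown above.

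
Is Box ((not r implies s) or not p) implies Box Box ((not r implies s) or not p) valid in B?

Invalid (countermodel exists)

Tableau for the negation not (Box ((not r implies s) or not p) implies Box Box ((not r implies s) or not p)):
1. not (Box ((not r implies s) or not p) implies Box Box ((not r implies s) or not p)), 0
2. Box ((not r implies s) or not p), 0   [neg-implies-rule on 1]
3. not Box Box ((not r implies s) or not p), 0   [neg-implies-rule on 1]
4. (not r implies s) or not p, 0   [Box-rule on 2 via 0R0]
5. not p, 0   [or-rule on 4 (branches; this branch)]
6. not Box ((not r implies s) or not p), 1   [neg-Box-rule on 3: fresh world 1, 0R1]
7. (not r implies s) or not p, 1   [Box-rule on 2 via 0R1]
8. not p, 1   [or-rule on 7 (branches; this branch)]
9. not ((not r implies s) or not p), 2   [neg-Box-rule on 6: fresh world 2, 1R2]
10. not (not r implies s), 2   [neg-or-rule on 9]
11. p, 2   [neg-or-rule on 9]
12. not r, 2   [neg-implies-rule on 10]
13. not s, 2   [neg-implies-rule on 10]
Accessibility: 0R0, 0R1, 1R0, 1R1, 1R2, 2R1, 2R2
The negation has an open branch (countermodel exists).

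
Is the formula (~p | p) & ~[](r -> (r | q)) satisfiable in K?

1. (~p | p) & ~[](r -> (r | q)), u
2. ~p | p, u   [&-rule on 1]
3. ~[](r -> (r | q)), u   [&-rule on 1]
4. p, u   [|-rule on 2 (branches; this branch)]
5. ~(r -> (r | q)), v   [~[]-rule on 3: fresh world v, uRv]
6. r, v   [~->-rule on 5]
7. ~(r | q), v   [~->-rule on 5]
8. ~r, v   [~|-rule on 7]
9. ~q, v   [~|-rule on 7]
Accessibility: uRv
Branch closes: r and ~r both at v.
All branches of the tableau close; one closing branch shown above.

Unsatisfiable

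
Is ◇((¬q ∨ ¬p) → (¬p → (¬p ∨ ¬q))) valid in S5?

Tableau for the negation ¬◇((¬q ∨ ¬p) → (¬p → (¬p ∨ ¬q))):
1. ¬◇((¬q ∨ ¬p) → (¬p → (¬p ∨ ¬q))), w0
2. ¬((¬q ∨ ¬p) → (¬p → (¬p ∨ ¬q))), w0   [¬◇-rule on 1 via w0Rw0]
3. ¬q ∨ ¬p, w0   [¬→-rule on 2]
4. ¬(¬p → (¬p ∨ ¬q)), w0   [¬→-rule on 2]
5. ¬p, w0   [¬→-rule on 4]
6. ¬(¬p ∨ ¬q), w0   [¬→-rule on 4]
7. p, w0   [¬∨-rule on 6]
8. q, w0   [¬∨-rule on 6]
Accessibility: w0Rw0
Branch closes: p and ¬p both at w0.
Every branch of the negation's tableau closes; the branch above is one of them.

Valid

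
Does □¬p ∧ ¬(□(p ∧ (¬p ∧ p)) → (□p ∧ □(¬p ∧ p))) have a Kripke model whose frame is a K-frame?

No, unsatisfiable

1. □¬p ∧ ¬(□(p ∧ (¬p ∧ p)) → (□p ∧ □(¬p ∧ p))), 0
2. □¬p, 0
3. ¬(□(p ∧ (¬p ∧ p)) → (□p ∧ □(¬p ∧ p))), 0
4. □(p ∧ (¬p ∧ p)), 0
5. ¬(□p ∧ □(¬p ∧ p)), 0
6. ¬□(¬p ∧ p), 0
7. ¬(¬p ∧ p), 1
8. ¬p, 1
9. p ∧ (¬p ∧ p), 1
10. p, 1
11. ¬p ∧ p, 1
Accessibility: 0R1
Branch closes: p and ¬p both at 1.
All branches of the tableau close; one closing branch shown above.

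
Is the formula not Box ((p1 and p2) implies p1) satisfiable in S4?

1. not Box ((p1 and p2) implies p1), w0
2. not ((p1 and p2) implies p1), w1
3. p1 and p2, w1
4. not p1, w1
5. p1, w1
6. p2, w1
Accessibility: w0Rw0, w0Rw1, w1Rw1
Branch closes: p1 and not p1 both at w1.
All branches of the tableau close; one closing branch shown above.

No, unsatisfiable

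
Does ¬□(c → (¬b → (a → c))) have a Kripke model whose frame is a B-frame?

1. ¬□(c → (¬b → (a → c))), u
2. ¬(c → (¬b → (a → c))), v
3. c, v
4. ¬(¬b → (a → c)), v
5. ¬b, v
6. ¬(a → c), v
7. a, v
8. ¬c, v
Accessibility: uRu, uRv, vRu, vRv
Branch closes: c and ¬c both at v.
All branches of the tableau close; one closing branch shown above.

Unsatisfiable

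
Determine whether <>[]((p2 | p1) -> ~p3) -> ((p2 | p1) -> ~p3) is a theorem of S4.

Tableau for the negation ~(<>[]((p2 | p1) -> ~p3) -> ((p2 | p1) -> ~p3)):
1. ~(<>[]((p2 | p1) -> ~p3) -> ((p2 | p1) -> ~p3)), w0
2. <>[]((p2 | p1) -> ~p3), w0   [~->-rule on 1]
3. ~((p2 | p1) -> ~p3), w0   [~->-rule on 1]
4. p2 | p1, w0   [~->-rule on 3]
5. p3, w0   [~->-rule on 3]
6. p1, w0   [|-rule on 4 (branches; this branch)]
7. []((p2 | p1) -> ~p3), w1   [<>-rule on 2: fresh world w1, w0Rw1]
8. (p2 | p1) -> ~p3, w1   [[]-rule on 7 via w1Rw1]
9. ~p3, w1   [->-rule on 8 (branches; this branch)]
Accessibility: w0Rw0, w0Rw1, w1Rw1
The negation has an open branch (countermodel exists).

Not valid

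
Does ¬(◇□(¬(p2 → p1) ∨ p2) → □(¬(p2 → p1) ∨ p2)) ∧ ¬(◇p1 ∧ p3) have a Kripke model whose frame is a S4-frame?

1. ¬(◇□(¬(p2 → p1) ∨ p2) → □(¬(p2 → p1) ∨ p2)) ∧ ¬(◇p1 ∧ p3), 0
2. ¬(◇□(¬(p2 → p1) ∨ p2) → □(¬(p2 → p1) ∨ p2)), 0
3. ¬(◇p1 ∧ p3), 0
4. ◇□(¬(p2 → p1) ∨ p2), 0
5. ¬□(¬(p2 → p1) ∨ p2), 0
6. ¬p3, 0
7. □(¬(p2 → p1) ∨ p2), 1
8. ¬(p2 → p1) ∨ p2, 1
9. p2, 1
10. ¬(¬(p2 → p1) ∨ p2), 2
11. p2 → p1, 2
12. ¬p2, 2
13. p1, 2
Accessibility: 0R0, 0R1, 0R2, 1R1, 2R2

Satisfiable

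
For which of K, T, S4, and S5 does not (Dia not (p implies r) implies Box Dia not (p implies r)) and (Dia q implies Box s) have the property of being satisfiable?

S5-tableau for the formula:
1. not (Dia not (p implies r) implies Box Dia not (p implies r)) and (Dia q implies Box s), u
2. not (Dia not (p implies r) implies Box Dia not (p implies r)), u   [and-rule on 1]
3. Dia q implies Box s, u   [and-rule on 1]
4. Dia not (p implies r), u   [neg-implies-rule on 2]
5. not Box Dia not (p implies r), u   [neg-implies-rule on 2]
6. Box s, u   [implies-rule on 3 (branches; this branch)]
7. s, u   [Box-rule on 6 via uRu]
8. not (p implies r), v   [Dia-rule on 4: fresh world v, uRv]
9. p, v   [neg-implies-rule on 8]
10. not r, v   [neg-implies-rule on 8]
11. s, v   [Box-rule on 6 via uRv]
12. not Dia not (p implies r), w   [neg-Box-rule on 5: fresh world w, uRw]
13. s, w   [Box-rule on 6 via uRw]
14. p implies r, u   [neg-Dia-rule on 12 via wRu]
15. p implies r, v   [neg-Dia-rule on 12 via wRv]
16. p implies r, w   [neg-Dia-rule on 12 via wRw]
17. r, u   [implies-rule on 14 (branches; this branch)]
18. r, v   [implies-rule on 15 (branches; this branch)]
Accessibility: uRu, uRv, uRw, vRu, vRv, vRw, wRu, wRv, wRw
Branch closes: r and not r both at v.
Every branch closes (one shown): unsatisfiable in S5.
S4-tableau for the formula:
1. not (Dia not (p implies r) implies Box Dia not (p implies r)) and (Dia q implies Box s), u
2. not (Dia not (p implies r) implies Box Dia not (p implies r)), u   [and-rule on 1]
3. Dia q implies Box s, u   [and-rule on 1]
4. Dia not (p implies r), u   [neg-implies-rule on 2]
5. not Box Dia not (p implies r), u   [neg-implies-rule on 2]
6. Box s, u   [implies-rule on 3 (branches; this branch)]
7. s, u   [Box-rule on 6 via uRu]
8. not (p implies r), v   [Dia-rule on 4: fresh world v, uRv]
9. p, v   [neg-implies-rule on 8]
10. not r, v   [neg-implies-rule on 8]
11. s, v   [Box-rule on 6 via uRv]
12. not Dia not (p implies r), w   [neg-Box-rule on 5: fresh world w, uRw]
13. s, w   [Box-rule on 6 via uRw]
14. p implies r, w   [neg-Dia-rule on 12 via wRw]
15. r, w   [implies-rule on 14 (branches; this branch)]
Accessibility: uRu, uRv, uRw, vRv, wRw
Complete open branch: satisfiable in S4, hence also in K, T (this S4-model is also a K-model and a T-model).

K, T, S4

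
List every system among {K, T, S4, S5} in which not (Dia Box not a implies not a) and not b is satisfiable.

S4-tableau for the formula:
1. not (Dia Box not a implies not a) and not b, w0
2. not (Dia Box not a implies not a), w0
3. not b, w0
4. Dia Box not a, w0
5. a, w0
6. Box not a, w1
7. not a, w1
Accessibility: w0Rw0, w0Rw1, w1Rw1
Complete open branch: satisfiable in S4, hence also in K, T (this S4-model is also a K-model and a T-model).
S5-tableau for the formula:
1. not (Dia Box not a implies not a) and not b, w0
2. not (Dia Box not a implies not a), w0
3. not b, w0
4. Dia Box not a, w0
5. a, w0
6. Box not a, w1
7. not a, w0
Accessibility: w0Rw0, w0Rw1, w1Rw0, w1Rw1
Branch closes: a and not a both at w0.
Every branch closes (one shown): unsatisfiable in S5.

K, T, S4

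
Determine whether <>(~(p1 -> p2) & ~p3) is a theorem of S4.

Tableau for the negation ~<>(~(p1 -> p2) & ~p3):
1. ~<>(~(p1 -> p2) & ~p3), w0
2. ~(~(p1 -> p2) & ~p3), w0   [~<>-rule on 1 via w0Rw0]
3. p3, w0   [~&-rule on 2 (branches; this branch)]
Accessibility: w0Rw0
The negation has an open branch (countermodel exists).

No, not valid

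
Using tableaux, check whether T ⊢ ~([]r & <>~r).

Tableau for the negation []r & <>~r:
1. []r & <>~r, u
2. []r, u   [&-rule on 1]
3. <>~r, u   [&-rule on 1]
4. r, u   [[]-rule on 2 via uRu]
5. ~r, v   [<>-rule on 3: fresh world v, uRv]
6. r, v   [[]-rule on 2 via uRv]
Accessibility: uRu, uRv, vRv
Branch closes: r and ~r both at v.
All branches of the negation close; one closing branch shown above.

Valid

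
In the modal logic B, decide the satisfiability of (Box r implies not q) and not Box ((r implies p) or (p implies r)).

Unsatisfiable (every branch closes)

1. (Box r implies not q) and not Box ((r implies p) or (p implies r)), w0
2. Box r implies not q, w0   [and-rule on 1]
3. not Box ((r implies p) or (p implies r)), w0   [and-rule on 1]
4. not q, w0   [implies-rule on 2 (branches; this branch)]
5. not ((r implies p) or (p implies r)), w1   [neg-Box-rule on 3: fresh world w1, w0Rw1]
6. not (r implies p), w1   [neg-or-rule on 5]
7. not (p implies r), w1   [neg-or-rule on 5]
8. r, w1   [neg-implies-rule on 6]
9. not p, w1   [neg-implies-rule on 6]
10. p, w1   [neg-implies-rule on 7]
11. not r, w1   [neg-implies-rule on 7]
Accessibility: w0Rw0, w0Rw1, w1Rw0, w1Rw1
Branch closes: p and not p both at w1.
(One branch shown.) All branches close.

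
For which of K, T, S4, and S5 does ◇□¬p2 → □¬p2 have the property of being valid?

S5-tableau for the negation ¬(◇□¬p2 → □¬p2):
1. ¬(◇□¬p2 → □¬p2), 0
2. ◇□¬p2, 0
3. ¬□¬p2, 0
4. □¬p2, 1
5. ¬p2, 0
6. ¬p2, 1
7. p2, 2
8. ¬p2, 2
Accessibility: 0R0, 0R1, 0R2, 1R0, 1R1, 1R2, 2R0, 2R1, 2R2
Branch closes: p2 and ¬p2 both at 2.
Every branch closes (one shown): valid in S5.
S4-tableau for the negation ¬(◇□¬p2 → □¬p2):
1. ¬(◇□¬p2 → □¬p2), 0
2. ◇□¬p2, 0
3. ¬□¬p2, 0
4. □¬p2, 1
5. ¬p2, 1
6. p2, 2
Accessibility: 0R0, 0R1, 0R2, 1R1, 2R2
Complete open branch: countermodel on an S4-frame, so not valid in S4, nor in K, T (the same frame is also a K-frame and a T-frame).

S5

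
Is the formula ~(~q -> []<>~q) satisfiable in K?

Satisfiable

1. ~(~q -> []<>~q), 0
2. ~q, 0   [~->-rule on 1]
3. ~[]<>~q, 0   [~->-rule on 1]
4. ~<>~q, 1   [~[]-rule on 3: fresh world 1, 0R1]
Accessibility: 0R1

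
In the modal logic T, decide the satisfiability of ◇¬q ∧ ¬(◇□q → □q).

Satisfiable

1. ◇¬q ∧ ¬(◇□q → □q), u
2. ◇¬q, u
3. ¬(◇□q → □q), u
4. ◇□q, u
5. ¬□q, u
6. ¬q, v
7. □q, w
8. q, w
9. ¬q, x
Accessibility: uRu, uRv, uRw, uRx, vRv, wRw, xRx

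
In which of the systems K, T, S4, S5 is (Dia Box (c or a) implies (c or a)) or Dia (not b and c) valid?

S4-tableau for the negation not ((Dia Box (c or a) implies (c or a)) or Dia (not b and c)):
1. not ((Dia Box (c or a) implies (c or a)) or Dia (not b and c)), 0
2. not (Dia Box (c or a) implies (c or a)), 0
3. not Dia (not b and c), 0
4. Dia Box (c or a), 0
5. not (c or a), 0
6. not c, 0
7. not a, 0
8. not (not b and c), 0
9. Box (c or a), 1
10. not (not b and c), 1
11. c or a, 1
12. not c, 1
13. a, 1
Accessibility: 0R0, 0R1, 1R1
Complete open branch: countermodel on an S4-frame, so not valid in S4, nor in K, T (the same frame is also a K-frame and a T-frame).
S5-tableau for the negation not ((Dia Box (c or a) implies (c or a)) or Dia (not b and c)):
1. not ((Dia Box (c or a) implies (c or a)) or Dia (not b and c)), 0
2. not (Dia Box (c or a) implies (c or a)), 0
3. not Dia (not b and c), 0
4. Dia Box (c or a), 0
5. not (c or a), 0
6. not c, 0
7. not a, 0
8. not (not b and c), 0
9. Box (c or a), 1
10. not (not b and c), 1
11. c or a, 0
12. c or a, 1
13. not c, 1
14. a, 0
Accessibility: 0R0, 0R1, 1R0, 1R1
Branch closes: a and not a both at 0.
Every branch closes (one shown): valid in S5.

S5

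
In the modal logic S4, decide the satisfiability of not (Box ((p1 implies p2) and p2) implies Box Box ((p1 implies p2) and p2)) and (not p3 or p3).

1. not (Box ((p1 implies p2) and p2) implies Box Box ((p1 implies p2) and p2)) and (not p3 or p3), w0
2. not (Box ((p1 implies p2) and p2) implies Box Box ((p1 implies p2) and p2)), w0
3. not p3 or p3, w0
4. Box ((p1 implies p2) and p2), w0
5. not Box Box ((p1 implies p2) and p2), w0
6. (p1 implies p2) and p2, w0
7. p1 implies p2, w0
8. p2, w0
9. p3, w0
10. not Box ((p1 implies p2) and p2), w1
11. (p1 implies p2) and p2, w1
12. p1 implies p2, w1
13. p2, w1
14. not ((p1 implies p2) and p2), w2
15. (p1 implies p2) and p2, w2
16. p1 implies p2, w2
17. p2, w2
18. not (p1 implies p2), w2
19. p1, w2
20. not p2, w2
Accessibility: w0Rw0, w0Rw1, w0Rw2, w1Rw1, w1Rw2, w2Rw2
Branch closes: p2 and not p2 both at w2.
All branches of the tableau close; one closing branch shown above.

No, unsatisfiable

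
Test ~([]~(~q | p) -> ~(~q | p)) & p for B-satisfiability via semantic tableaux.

1. ~([]~(~q | p) -> ~(~q | p)) & p, u
2. ~([]~(~q | p) -> ~(~q | p)), u   [&-rule on 1]
3. p, u   [&-rule on 1]
4. []~(~q | p), u   [~->-rule on 2]
5. ~q | p, u   [~->-rule on 2]
6. ~(~q | p), u   [[]-rule on 4 via uRu]
7. q, u   [~|-rule on 6]
8. ~p, u   [~|-rule on 6]
Accessibility: uRu
Branch closes: p and ~p both at u.
Every branch closes; the branch above is one of them.

No, unsatisfiable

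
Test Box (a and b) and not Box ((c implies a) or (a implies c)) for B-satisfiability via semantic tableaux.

Unsatisfiable

1. Box (a and b) and not Box ((c implies a) or (a implies c)), 0
2. Box (a and b), 0
3. not Box ((c implies a) or (a implies c)), 0
4. a and b, 0
5. a, 0
6. b, 0
7. not ((c implies a) or (a implies c)), 1
8. not (c implies a), 1
9. not (a implies c), 1
10. c, 1
11. not a, 1
12. a, 1
13. not c, 1
Accessibility: 0R0, 0R1, 1R0, 1R1
Branch closes: a and not a both at 1.
All branches of the tableau close; one closing branch shown above.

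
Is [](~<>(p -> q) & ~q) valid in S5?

Not valid

Tableau for the negation ~[](~<>(p -> q) & ~q):
1. ~[](~<>(p -> q) & ~q), 0
2. ~(~<>(p -> q) & ~q), 1   [~[]-rule on 1: fresh world 1, 0R1]
3. q, 1   [~&-rule on 2 (branches; this branch)]
Accessibility: 0R0, 0R1, 1R0, 1R1
The negation has an open branch (countermodel exists).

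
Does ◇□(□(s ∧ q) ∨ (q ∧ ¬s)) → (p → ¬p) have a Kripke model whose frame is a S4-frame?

Satisfiable

1. ◇□(□(s ∧ q) ∨ (q ∧ ¬s)) → (p → ¬p), u
2. p → ¬p, u
3. ¬p, u
Accessibility: uRu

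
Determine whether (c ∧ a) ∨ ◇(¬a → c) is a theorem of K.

Tableau for the negation ¬((c ∧ a) ∨ ◇(¬a → c)):
1. ¬((c ∧ a) ∨ ◇(¬a → c)), w0
2. ¬(c ∧ a), w0
3. ¬◇(¬a → c), w0
4. ¬a, w0
The negation has an open branch (countermodel exists).

Not valid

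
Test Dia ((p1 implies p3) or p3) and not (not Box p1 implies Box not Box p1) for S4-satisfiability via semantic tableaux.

Yes, satisfiable

1. Dia ((p1 implies p3) or p3) and not (not Box p1 implies Box not Box p1), w0
2. Dia ((p1 implies p3) or p3), w0   [and-rule on 1]
3. not (not Box p1 implies Box not Box p1), w0   [and-rule on 1]
4. not Box p1, w0   [neg-implies-rule on 3]
5. not Box not Box p1, w0   [neg-implies-rule on 3]
6. (p1 implies p3) or p3, w1   [Dia-rule on 2: fresh world w1, w0Rw1]
7. p3, w1   [or-rule on 6 (branches; this branch)]
8. not p1, w2   [neg-Box-rule on 4: fresh world w2, w0Rw2]
9. Box p1, w3   [neg-Box-rule on 5: fresh world w3, w0Rw3]
10. p1, w3   [Box-rule on 9 via w3Rw3]
Accessibility: w0Rw0, w0Rw1, w0Rw2, w0Rw3, w1Rw1, w2Rw2, w3Rw3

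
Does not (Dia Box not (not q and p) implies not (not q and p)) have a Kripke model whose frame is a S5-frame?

1. not (Dia Box not (not q and p) implies not (not q and p)), w0
2. Dia Box not (not q and p), w0   [neg-implies-rule on 1]
3. not q and p, w0   [neg-implies-rule on 1]
4. not q, w0   [and-rule on 3]
5. p, w0   [and-rule on 3]
6. Box not (not q and p), w1   [Dia-rule on 2: fresh world w1, w0Rw1]
7. not (not q and p), w0   [Box-rule on 6 via w1Rw0]
8. not (not q and p), w1   [Box-rule on 6 via w1Rw1]
9. not p, w0   [neg-and-rule on 7 (branches; this branch)]
Accessibility: w0Rw0, w0Rw1, w1Rw0, w1Rw1
Branch closes: p and not p both at w0.
Every branch closes; the branch above is one of them.

Unsatisfiable (every branch closes)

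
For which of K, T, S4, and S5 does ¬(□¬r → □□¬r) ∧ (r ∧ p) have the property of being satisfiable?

T-tableau for the formula:
1. ¬(□¬r → □□¬r) ∧ (r ∧ p), 0
2. ¬(□¬r → □□¬r), 0   [∧-rule on 1]
3. r ∧ p, 0   [∧-rule on 1]
4. □¬r, 0   [¬→-rule on 2]
5. ¬□□¬r, 0   [¬→-rule on 2]
6. r, 0   [∧-rule on 3]
7. p, 0   [∧-rule on 3]
8. ¬r, 0   [□-rule on 4 via 0R0]
Accessibility: 0R0
Branch closes: r and ¬r both at 0.
Every branch closes (one shown): unsatisfiable in T, hence also in S4, S5 (every S4/S5-frame is a T-frame).
K-tableau for the formula:
1. ¬(□¬r → □□¬r) ∧ (r ∧ p), 0
2. ¬(□¬r → □□¬r), 0   [∧-rule on 1]
3. r ∧ p, 0   [∧-rule on 1]
4. □¬r, 0   [¬→-rule on 2]
5. ¬□□¬r, 0   [¬→-rule on 2]
6. r, 0   [∧-rule on 3]
7. p, 0   [∧-rule on 3]
8. ¬□¬r, 1   [¬□-rule on 5: fresh world 1, 0R1]
9. ¬r, 1   [□-rule on 4 via 0R1]
10. r, 2   [¬□-rule on 8: fresh world 2, 1R2]
Accessibility: 0R1, 1R2
Complete open branch: satisfiable in K.

K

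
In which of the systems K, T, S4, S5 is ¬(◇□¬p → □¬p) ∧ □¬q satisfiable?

S4-tableau for the formula:
1. ¬(◇□¬p → □¬p) ∧ □¬q, 0
2. ¬(◇□¬p → □¬p), 0   [∧-rule on 1]
3. □¬q, 0   [∧-rule on 1]
4. ◇□¬p, 0   [¬→-rule on 2]
5. ¬□¬p, 0   [¬→-rule on 2]
6. ¬q, 0   [□-rule on 3 via 0R0]
7. □¬p, 1   [◇-rule on 4: fresh world 1, 0R1]
8. ¬q, 1   [□-rule on 3 via 0R1]
9. ¬p, 1   [□-rule on 7 via 1R1]
10. p, 2   [¬□-rule on 5: fresh world 2, 0R2]
11. ¬q, 2   [□-rule on 3 via 0R2]
Accessibility: 0R0, 0R1, 0R2, 1R1, 2R2
Complete open branch: satisfiable in S4, hence also in K, T (this S4-model is also a K-model and a T-model).
S5-tableau for the formula:
1. ¬(◇□¬p → □¬p) ∧ □¬q, 0
2. ¬(◇□¬p → □¬p), 0   [∧-rule on 1]
3. □¬q, 0   [∧-rule on 1]
4. ◇□¬p, 0   [¬→-rule on 2]
5. ¬□¬p, 0   [¬→-rule on 2]
6. ¬q, 0   [□-rule on 3 via 0R0]
7. □¬p, 1   [◇-rule on 4: fresh world 1, 0R1]
8. ¬q, 1   [□-rule on 3 via 0R1]
9. ¬p, 0   [□-rule on 7 via 1R0]
10. ¬p, 1   [□-rule on 7 via 1R1]
11. p, 2   [¬□-rule on 5: fresh world 2, 0R2]
12. ¬q, 2   [□-rule on 3 via 0R2]
13. ¬p, 2   [□-rule on 7 via 1R2]
Accessibility: 0R0, 0R1, 0R2, 1R0, 1R1, 1R2, 2R0, 2R1, 2R2
Branch closes: p and ¬p both at 2.
Every branch closes (one shown): unsatisfiable in S5.

K, T, S4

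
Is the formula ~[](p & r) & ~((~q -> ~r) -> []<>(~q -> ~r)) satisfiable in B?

Unsatisfiable

1. ~[](p & r) & ~((~q -> ~r) -> []<>(~q -> ~r)), w0
2. ~[](p & r), w0
3. ~((~q -> ~r) -> []<>(~q -> ~r)), w0
4. ~q -> ~r, w0
5. ~[]<>(~q -> ~r), w0
6. ~r, w0
7. ~(p & r), w1
8. ~r, w1
9. ~<>(~q -> ~r), w2
10. ~(~q -> ~r), w0
11. ~q, w0
12. r, w0
Accessibility: w0Rw0, w0Rw1, w0Rw2, w1Rw0, w1Rw1, w2Rw0, w2Rw2
Branch closes: r and ~r both at w0.
Every branch closes; the branch above is one of them.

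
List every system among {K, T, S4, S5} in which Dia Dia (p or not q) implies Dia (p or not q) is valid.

S4, S5

T-tableau for the negation not (Dia Dia (p or not q) implies Dia (p or not q)):
1. not (Dia Dia (p or not q) implies Dia (p or not q)), u
2. Dia Dia (p or not q), u   [neg-implies-rule on 1]
3. not Dia (p or not q), u   [neg-implies-rule on 1]
4. not (p or not q), u   [neg-Dia-rule on 3 via uRu]
5. not p, u   [neg-or-rule on 4]
6. q, u   [neg-or-rule on 4]
7. Dia (p or not q), v   [Dia-rule on 2: fresh world v, uRv]
8. not (p or not q), v   [neg-Dia-rule on 3 via uRv]
9. not p, v   [neg-or-rule on 8]
10. q, v   [neg-or-rule on 8]
11. p or not q, w   [Dia-rule on 7: fresh world w, vRw]
12. not q, w   [or-rule on 11 (branches; this branch)]
Accessibility: uRu, uRv, vRv, vRw, wRw
Complete open branch: countermodel on a T-frame, so not valid in T, nor in K (the same frame is also a K-frame).
S4-tableau for the negation not (Dia Dia (p or not q) implies Dia (p or not q)):
1. not (Dia Dia (p or not q) implies Dia (p or not q)), u
2. Dia Dia (p or not q), u   [neg-implies-rule on 1]
3. not Dia (p or not q), u   [neg-implies-rule on 1]
4. not (p or not q), u   [neg-Dia-rule on 3 via uRu]
5. not p, u   [neg-or-rule on 4]
6. q, u   [neg-or-rule on 4]
7. Dia (p or not q), v   [Dia-rule on 2: fresh world v, uRv]
8. not (p or not q), v   [neg-Dia-rule on 3 via uRv]
9. not p, v   [neg-or-rule on 8]
10. q, v   [neg-or-rule on 8]
11. p or not q, w   [Dia-rule on 7: fresh world w, vRw]
12. not (p or not q), w   [neg-Dia-rule on 3 via uRw]
13. not p, w   [neg-or-rule on 12]
14. q, w   [neg-or-rule on 12]
15. not q, w   [or-rule on 11 (branches; this branch)]
Accessibility: uRu, uRv, uRw, vRv, vRw, wRw
Branch closes: q and not q both at w.
Every branch closes (one shown): valid in S4, hence also in S5 (every theorem of S4 is a theorem of S5).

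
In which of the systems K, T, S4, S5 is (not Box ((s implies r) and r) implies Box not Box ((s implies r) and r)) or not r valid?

S5-tableau for the negation not ((not Box ((s implies r) and r) implies Box not Box ((s implies r) and r)) or not r):
1. not ((not Box ((s implies r) and r) implies Box not Box ((s implies r) and r)) or not r), 0
2. not (not Box ((s implies r) and r) implies Box not Box ((s implies r) and r)), 0   [neg-or-rule on 1]
3. r, 0   [neg-or-rule on 1]
4. not Box ((s implies r) and r), 0   [neg-implies-rule on 2]
5. not Box not Box ((s implies r) and r), 0   [neg-implies-rule on 2]
6. not ((s implies r) and r), 1   [neg-Box-rule on 4: fresh world 1, 0R1]
7. not (s implies r), 1   [neg-and-rule on 6 (branches; this branch)]
8. s, 1   [neg-implies-rule on 7]
9. not r, 1   [neg-implies-rule on 7]
10. Box ((s implies r) and r), 2   [neg-Box-rule on 5: fresh world 2, 0R2]
11. (s implies r) and r, 0   [Box-rule on 10 via 2R0]
12. s implies r, 0   [and-rule on 11]
13. (s implies r) and r, 1   [Box-rule on 10 via 2R1]
14. s implies r, 1   [and-rule on 13]
15. r, 1   [and-rule on 13]
Accessibility: 0R0, 0R1, 0R2, 1R0, 1R1, 1R2, 2R0, 2R1, 2R2
Branch closes: r and not r both at 1.
Every branch closes (one shown): valid in S5.
S4-tableau for the negation not ((not Box ((s implies r) and r) implies Box not Box ((s implies r) and r)) or not r):
1. not ((not Box ((s implies r) and r) implies Box not Box ((s implies r) and r)) or not r), 0
2. not (not Box ((s implies r) and r) implies Box not Box ((s implies r) and r)), 0   [neg-or-rule on 1]
3. r, 0   [neg-or-rule on 1]
4. not Box ((s implies r) and r), 0   [neg-implies-rule on 2]
5. not Box not Box ((s implies r) and r), 0   [neg-implies-rule on 2]
6. not ((s implies r) and r), 1   [neg-Box-rule on 4: fresh world 1, 0R1]
7. not r, 1   [neg-and-rule on 6 (branches; this branch)]
8. Box ((s implies r) and r), 2   [neg-Box-rule on 5: fresh world 2, 0R2]
9. (s implies r) and r, 2   [Box-rule on 8 via 2R2]
10. s implies r, 2   [and-rule on 9]
11. r, 2   [and-rule on 9]
Accessibility: 0R0, 0R1, 0R2, 1R1, 2R2
Complete open branch: countermodel on an S4-frame, so not valid in S4, nor in K, T (the same frame is also a K-frame and a T-frame).

S5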